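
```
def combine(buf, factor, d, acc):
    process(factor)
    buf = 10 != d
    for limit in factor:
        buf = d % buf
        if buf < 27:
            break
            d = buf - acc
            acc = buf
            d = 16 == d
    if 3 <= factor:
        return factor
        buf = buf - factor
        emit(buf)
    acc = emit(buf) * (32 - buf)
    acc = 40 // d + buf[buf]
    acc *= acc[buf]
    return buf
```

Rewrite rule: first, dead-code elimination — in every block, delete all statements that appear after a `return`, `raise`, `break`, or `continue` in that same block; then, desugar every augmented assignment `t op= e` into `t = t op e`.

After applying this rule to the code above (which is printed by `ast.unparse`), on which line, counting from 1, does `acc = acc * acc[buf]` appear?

12

Transformed code:
def combine(buf, factor, d, acc):
    process(factor)
    buf = 10 != d
    for limit in factor:
        buf = d % buf
        if buf < 27:
            break
    if 3 <= factor:
        return factor
    acc = emit(buf) * (32 - buf)
    acc = 40 // d + buf[buf]
    acc = acc * acc[buf]
    return buf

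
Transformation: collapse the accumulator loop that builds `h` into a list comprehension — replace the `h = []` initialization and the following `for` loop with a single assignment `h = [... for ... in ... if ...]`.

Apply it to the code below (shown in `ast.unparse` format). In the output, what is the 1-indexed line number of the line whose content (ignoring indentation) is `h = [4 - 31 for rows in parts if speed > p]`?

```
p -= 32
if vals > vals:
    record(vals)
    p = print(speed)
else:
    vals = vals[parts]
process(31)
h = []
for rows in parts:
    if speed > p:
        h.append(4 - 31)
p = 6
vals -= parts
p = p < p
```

Transformed code:
p -= 32
if vals > vals:
    record(vals)
    p = print(speed)
else:
    vals = vals[parts]
process(31)
h = [4 - 31 for rows in parts if speed > p]
p = 6
vals -= parts
p = p < p

8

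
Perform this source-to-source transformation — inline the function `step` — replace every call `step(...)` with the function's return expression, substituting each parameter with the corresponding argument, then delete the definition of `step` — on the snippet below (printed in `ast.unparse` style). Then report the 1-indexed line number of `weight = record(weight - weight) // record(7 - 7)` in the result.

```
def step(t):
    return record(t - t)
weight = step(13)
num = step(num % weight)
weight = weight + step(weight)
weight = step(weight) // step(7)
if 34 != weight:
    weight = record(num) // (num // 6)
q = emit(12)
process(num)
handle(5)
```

Transformed code:
weight = record(13 - 13)
num = record(num % weight - num % weight)
weight = weight + record(weight - weight)
weight = record(weight - weight) // record(7 - 7)
if 34 != weight:
    weight = record(num) // (num // 6)
q = emit(12)
process(num)
handle(5)

4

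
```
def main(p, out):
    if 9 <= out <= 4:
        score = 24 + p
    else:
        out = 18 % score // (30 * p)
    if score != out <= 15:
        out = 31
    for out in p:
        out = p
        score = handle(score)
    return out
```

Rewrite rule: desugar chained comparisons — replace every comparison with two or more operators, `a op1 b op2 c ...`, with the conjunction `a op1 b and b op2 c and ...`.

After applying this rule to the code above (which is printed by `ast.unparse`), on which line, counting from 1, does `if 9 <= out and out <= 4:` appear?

Transformed code:
def main(p, out):
    if 9 <= out and out <= 4:
        score = 24 + p
    else:
        out = 18 % score // (30 * p)
    if score != out and out <= 15:
        out = 31
    for out in p:
        out = p
        score = handle(score)
    return out

2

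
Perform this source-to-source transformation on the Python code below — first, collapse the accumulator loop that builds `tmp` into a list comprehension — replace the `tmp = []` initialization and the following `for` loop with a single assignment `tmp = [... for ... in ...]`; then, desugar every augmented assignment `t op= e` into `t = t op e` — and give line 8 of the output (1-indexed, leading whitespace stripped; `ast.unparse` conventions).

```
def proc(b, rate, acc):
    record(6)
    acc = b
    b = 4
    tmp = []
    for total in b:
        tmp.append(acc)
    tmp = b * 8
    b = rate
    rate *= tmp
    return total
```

rate = rate * tmp

Transformed code:
def proc(b, rate, acc):
    record(6)
    acc = b
    b = 4
    tmp = [acc for total in b]
    tmp = b * 8
    b = rate
    rate = rate * tmp
    return total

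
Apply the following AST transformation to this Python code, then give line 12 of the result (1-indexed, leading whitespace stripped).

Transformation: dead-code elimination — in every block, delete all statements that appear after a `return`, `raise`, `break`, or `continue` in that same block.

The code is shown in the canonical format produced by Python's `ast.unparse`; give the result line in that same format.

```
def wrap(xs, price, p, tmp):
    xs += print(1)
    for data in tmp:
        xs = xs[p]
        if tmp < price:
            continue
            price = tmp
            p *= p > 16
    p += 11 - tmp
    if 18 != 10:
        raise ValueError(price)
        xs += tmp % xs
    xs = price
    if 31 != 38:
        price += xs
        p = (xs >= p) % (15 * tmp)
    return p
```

price += xs

Transformed code:
def wrap(xs, price, p, tmp):
    xs += print(1)
    for data in tmp:
        xs = xs[p]
        if tmp < price:
            continue
    p += 11 - tmp
    if 18 != 10:
        raise ValueError(price)
    xs = price
    if 31 != 38:
        price += xs
        p = (xs >= p) % (15 * tmp)
    return p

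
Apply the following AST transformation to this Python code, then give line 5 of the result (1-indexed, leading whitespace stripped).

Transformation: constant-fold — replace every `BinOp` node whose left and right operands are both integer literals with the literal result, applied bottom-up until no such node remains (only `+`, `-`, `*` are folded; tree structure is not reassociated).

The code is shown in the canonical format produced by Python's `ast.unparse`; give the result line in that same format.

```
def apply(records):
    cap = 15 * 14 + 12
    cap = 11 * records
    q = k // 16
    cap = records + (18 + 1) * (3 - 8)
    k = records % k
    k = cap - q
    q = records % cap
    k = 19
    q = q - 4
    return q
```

Transformed code:
def apply(records):
    cap = 222
    cap = 11 * records
    q = k // 16
    cap = records + -95
    k = records % k
    k = cap - q
    q = records % cap
    k = 19
    q = q - 4
    return q

cap = records + -95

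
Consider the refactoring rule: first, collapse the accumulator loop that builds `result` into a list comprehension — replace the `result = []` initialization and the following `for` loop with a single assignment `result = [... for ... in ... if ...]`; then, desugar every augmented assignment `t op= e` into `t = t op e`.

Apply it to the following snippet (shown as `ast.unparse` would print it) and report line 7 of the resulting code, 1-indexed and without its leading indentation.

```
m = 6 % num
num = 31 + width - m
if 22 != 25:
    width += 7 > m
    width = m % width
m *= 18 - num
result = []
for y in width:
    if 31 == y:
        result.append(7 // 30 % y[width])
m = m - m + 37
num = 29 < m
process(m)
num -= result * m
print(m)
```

result = [7 // 30 % y[width] for y in width if 31 == y]

Transformed code:
m = 6 % num
num = 31 + width - m
if 22 != 25:
    width = width + (7 > m)
    width = m % width
m = m * (18 - num)
result = [7 // 30 % y[width] for y in width if 31 == y]
m = m - m + 37
num = 29 < m
process(m)
num = num - result * m
print(m)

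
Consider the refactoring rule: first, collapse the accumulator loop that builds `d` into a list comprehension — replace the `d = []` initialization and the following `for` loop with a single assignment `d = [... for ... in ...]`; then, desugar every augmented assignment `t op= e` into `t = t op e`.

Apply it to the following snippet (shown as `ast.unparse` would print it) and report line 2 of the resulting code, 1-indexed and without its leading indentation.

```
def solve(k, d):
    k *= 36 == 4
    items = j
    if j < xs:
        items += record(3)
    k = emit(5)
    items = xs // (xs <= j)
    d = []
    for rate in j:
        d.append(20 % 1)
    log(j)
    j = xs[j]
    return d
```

Transformed code:
def solve(k, d):
    k = k * (36 == 4)
    items = j
    if j < xs:
        items = items + record(3)
    k = emit(5)
    items = xs // (xs <= j)
    d = [20 % 1 for rate in j]
    log(j)
    j = xs[j]
    return d

k = k * (36 == 4)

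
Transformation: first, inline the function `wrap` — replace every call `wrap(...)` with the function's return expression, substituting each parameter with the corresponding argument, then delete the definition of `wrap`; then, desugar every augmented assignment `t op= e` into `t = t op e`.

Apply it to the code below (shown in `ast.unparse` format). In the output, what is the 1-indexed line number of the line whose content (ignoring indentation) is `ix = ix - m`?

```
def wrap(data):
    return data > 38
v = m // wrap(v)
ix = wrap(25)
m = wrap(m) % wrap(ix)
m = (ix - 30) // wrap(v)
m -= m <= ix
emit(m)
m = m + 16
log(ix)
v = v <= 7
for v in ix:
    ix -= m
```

Transformed code:
v = m // (v > 38)
ix = 25 > 38
m = (m > 38) % (ix > 38)
m = (ix - 30) // (v > 38)
m = m - (m <= ix)
emit(m)
m = m + 16
log(ix)
v = v <= 7
for v in ix:
    ix = ix - m

11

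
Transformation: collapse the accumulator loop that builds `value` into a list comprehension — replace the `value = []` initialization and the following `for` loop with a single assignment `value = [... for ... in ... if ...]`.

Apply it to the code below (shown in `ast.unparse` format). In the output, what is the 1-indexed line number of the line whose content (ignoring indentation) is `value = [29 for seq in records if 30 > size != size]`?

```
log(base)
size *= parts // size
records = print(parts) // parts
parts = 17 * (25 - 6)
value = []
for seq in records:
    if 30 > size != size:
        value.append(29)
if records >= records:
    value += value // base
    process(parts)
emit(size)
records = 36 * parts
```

5

Transformed code:
log(base)
size *= parts // size
records = print(parts) // parts
parts = 17 * (25 - 6)
value = [29 for seq in records if 30 > size != size]
if records >= records:
    value += value // base
    process(parts)
emit(size)
records = 36 * parts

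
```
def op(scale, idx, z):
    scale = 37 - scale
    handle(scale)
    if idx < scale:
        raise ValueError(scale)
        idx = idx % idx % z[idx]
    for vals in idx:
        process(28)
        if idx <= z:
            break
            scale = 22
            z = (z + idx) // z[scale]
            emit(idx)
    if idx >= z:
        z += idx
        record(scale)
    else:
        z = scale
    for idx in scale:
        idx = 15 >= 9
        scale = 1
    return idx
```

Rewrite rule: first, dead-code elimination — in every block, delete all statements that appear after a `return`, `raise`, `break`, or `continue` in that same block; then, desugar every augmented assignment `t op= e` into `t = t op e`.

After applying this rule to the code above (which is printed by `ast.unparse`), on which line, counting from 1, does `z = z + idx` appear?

11

Transformed code:
def op(scale, idx, z):
    scale = 37 - scale
    handle(scale)
    if idx < scale:
        raise ValueError(scale)
    for vals in idx:
        process(28)
        if idx <= z:
            break
    if idx >= z:
        z = z + idx
        record(scale)
    else:
        z = scale
    for idx in scale:
        idx = 15 >= 9
        scale = 1
    return idx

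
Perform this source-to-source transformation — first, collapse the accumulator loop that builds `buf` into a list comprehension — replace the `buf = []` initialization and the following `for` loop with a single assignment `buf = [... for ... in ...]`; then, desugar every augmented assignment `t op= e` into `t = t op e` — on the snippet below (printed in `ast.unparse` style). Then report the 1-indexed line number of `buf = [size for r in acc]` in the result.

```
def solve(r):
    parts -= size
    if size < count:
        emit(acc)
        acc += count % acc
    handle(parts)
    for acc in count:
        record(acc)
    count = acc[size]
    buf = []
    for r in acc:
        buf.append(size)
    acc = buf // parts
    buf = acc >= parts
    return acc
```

Transformed code:
def solve(r):
    parts = parts - size
    if size < count:
        emit(acc)
        acc = acc + count % acc
    handle(parts)
    for acc in count:
        record(acc)
    count = acc[size]
    buf = [size for r in acc]
    acc = buf // parts
    buf = acc >= parts
    return acc

10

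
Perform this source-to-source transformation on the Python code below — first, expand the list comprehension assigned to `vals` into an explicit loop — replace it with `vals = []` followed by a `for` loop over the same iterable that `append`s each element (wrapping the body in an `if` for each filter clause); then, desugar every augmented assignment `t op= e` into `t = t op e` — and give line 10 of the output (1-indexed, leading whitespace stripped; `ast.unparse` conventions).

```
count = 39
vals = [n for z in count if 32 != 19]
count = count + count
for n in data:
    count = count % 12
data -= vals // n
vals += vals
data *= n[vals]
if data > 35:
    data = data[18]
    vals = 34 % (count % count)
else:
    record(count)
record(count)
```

Transformed code:
count = 39
vals = []
for z in count:
    if 32 != 19:
        vals.append(n)
count = count + count
for n in data:
    count = count % 12
data = data - vals // n
vals = vals + vals
data = data * n[vals]
if data > 35:
    data = data[18]
    vals = 34 % (count % count)
else:
    record(count)
record(count)

vals = vals + vals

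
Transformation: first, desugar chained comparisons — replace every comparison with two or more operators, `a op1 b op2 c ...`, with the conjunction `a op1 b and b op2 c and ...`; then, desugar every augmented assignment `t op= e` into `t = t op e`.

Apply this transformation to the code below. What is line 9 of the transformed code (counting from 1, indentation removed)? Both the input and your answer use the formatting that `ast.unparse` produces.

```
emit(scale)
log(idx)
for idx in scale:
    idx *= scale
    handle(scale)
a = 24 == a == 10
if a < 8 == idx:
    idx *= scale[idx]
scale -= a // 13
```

Transformed code:
emit(scale)
log(idx)
for idx in scale:
    idx = idx * scale
    handle(scale)
a = 24 == a and a == 10
if a < 8 and 8 == idx:
    idx = idx * scale[idx]
scale = scale - a // 13

scale = scale - a // 13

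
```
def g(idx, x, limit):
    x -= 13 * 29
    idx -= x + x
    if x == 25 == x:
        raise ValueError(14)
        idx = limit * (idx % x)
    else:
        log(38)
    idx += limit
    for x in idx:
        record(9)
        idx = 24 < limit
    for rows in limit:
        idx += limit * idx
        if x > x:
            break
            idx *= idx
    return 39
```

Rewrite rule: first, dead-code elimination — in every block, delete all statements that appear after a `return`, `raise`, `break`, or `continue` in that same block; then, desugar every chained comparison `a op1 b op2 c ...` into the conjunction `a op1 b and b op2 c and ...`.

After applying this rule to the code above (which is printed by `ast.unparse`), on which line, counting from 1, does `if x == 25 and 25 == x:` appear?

4

Transformed code:
def g(idx, x, limit):
    x -= 13 * 29
    idx -= x + x
    if x == 25 and 25 == x:
        raise ValueError(14)
    else:
        log(38)
    idx += limit
    for x in idx:
        record(9)
        idx = 24 < limit
    for rows in limit:
        idx += limit * idx
        if x > x:
            break
    return 39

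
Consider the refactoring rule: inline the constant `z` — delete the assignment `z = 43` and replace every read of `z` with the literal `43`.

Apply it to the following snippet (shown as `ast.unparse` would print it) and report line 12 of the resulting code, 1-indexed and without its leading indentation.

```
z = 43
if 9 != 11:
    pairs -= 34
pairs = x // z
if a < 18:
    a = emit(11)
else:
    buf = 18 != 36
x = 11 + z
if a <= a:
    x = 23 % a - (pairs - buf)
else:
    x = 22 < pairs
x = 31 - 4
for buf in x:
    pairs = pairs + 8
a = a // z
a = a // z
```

Transformed code:
if 9 != 11:
    pairs -= 34
pairs = x // 43
if a < 18:
    a = emit(11)
else:
    buf = 18 != 36
x = 11 + 43
if a <= a:
    x = 23 % a - (pairs - buf)
else:
    x = 22 < pairs
x = 31 - 4
for buf in x:
    pairs = pairs + 8
a = a // 43
a = a // 43

x = 22 < pairs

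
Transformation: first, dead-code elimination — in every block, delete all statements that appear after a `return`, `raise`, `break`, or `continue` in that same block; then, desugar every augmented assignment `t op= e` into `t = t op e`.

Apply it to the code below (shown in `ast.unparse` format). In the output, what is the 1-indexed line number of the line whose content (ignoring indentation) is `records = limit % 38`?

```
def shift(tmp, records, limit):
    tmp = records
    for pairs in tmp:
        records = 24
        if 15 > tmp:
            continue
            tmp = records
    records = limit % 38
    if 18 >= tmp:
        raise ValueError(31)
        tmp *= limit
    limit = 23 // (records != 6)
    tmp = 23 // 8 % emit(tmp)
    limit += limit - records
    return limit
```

Transformed code:
def shift(tmp, records, limit):
    tmp = records
    for pairs in tmp:
        records = 24
        if 15 > tmp:
            continue
    records = limit % 38
    if 18 >= tmp:
        raise ValueError(31)
    limit = 23 // (records != 6)
    tmp = 23 // 8 % emit(tmp)
    limit = limit + (limit - records)
    return limit

7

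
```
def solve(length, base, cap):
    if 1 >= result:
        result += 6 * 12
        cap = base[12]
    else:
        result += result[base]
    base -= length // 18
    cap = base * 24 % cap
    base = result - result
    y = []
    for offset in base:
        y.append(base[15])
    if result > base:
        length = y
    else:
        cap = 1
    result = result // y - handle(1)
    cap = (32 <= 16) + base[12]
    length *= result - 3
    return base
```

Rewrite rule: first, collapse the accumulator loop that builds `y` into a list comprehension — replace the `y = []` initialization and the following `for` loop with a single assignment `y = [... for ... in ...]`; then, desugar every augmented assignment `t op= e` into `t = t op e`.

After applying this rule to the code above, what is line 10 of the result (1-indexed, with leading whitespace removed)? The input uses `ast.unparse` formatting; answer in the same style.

y = [base[15] for offset in base]

Transformed code:
def solve(length, base, cap):
    if 1 >= result:
        result = result + 6 * 12
        cap = base[12]
    else:
        result = result + result[base]
    base = base - length // 18
    cap = base * 24 % cap
    base = result - result
    y = [base[15] for offset in base]
    if result > base:
        length = y
    else:
        cap = 1
    result = result // y - handle(1)
    cap = (32 <= 16) + base[12]
    length = length * (result - 3)
    return base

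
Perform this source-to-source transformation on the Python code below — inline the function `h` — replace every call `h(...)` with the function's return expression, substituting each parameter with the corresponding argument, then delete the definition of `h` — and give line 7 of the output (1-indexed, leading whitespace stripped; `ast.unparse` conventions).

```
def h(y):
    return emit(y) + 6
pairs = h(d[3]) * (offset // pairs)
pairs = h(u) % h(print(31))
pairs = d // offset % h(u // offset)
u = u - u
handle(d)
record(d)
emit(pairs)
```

emit(pairs)

Transformed code:
pairs = (emit(d[3]) + 6) * (offset // pairs)
pairs = (emit(u) + 6) % (emit(print(31)) + 6)
pairs = d // offset % (emit(u // offset) + 6)
u = u - u
handle(d)
record(d)
emit(pairs)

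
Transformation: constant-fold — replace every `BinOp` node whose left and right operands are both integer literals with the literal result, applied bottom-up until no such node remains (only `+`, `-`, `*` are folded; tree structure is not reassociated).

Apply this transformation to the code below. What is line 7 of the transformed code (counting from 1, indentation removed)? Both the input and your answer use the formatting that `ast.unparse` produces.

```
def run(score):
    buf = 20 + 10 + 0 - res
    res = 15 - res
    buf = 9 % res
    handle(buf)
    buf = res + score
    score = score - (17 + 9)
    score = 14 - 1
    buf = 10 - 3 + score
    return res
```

Transformed code:
def run(score):
    buf = 30 - res
    res = 15 - res
    buf = 9 % res
    handle(buf)
    buf = res + score
    score = score - 26
    score = 13
    buf = 7 + score
    return res

score = score - 26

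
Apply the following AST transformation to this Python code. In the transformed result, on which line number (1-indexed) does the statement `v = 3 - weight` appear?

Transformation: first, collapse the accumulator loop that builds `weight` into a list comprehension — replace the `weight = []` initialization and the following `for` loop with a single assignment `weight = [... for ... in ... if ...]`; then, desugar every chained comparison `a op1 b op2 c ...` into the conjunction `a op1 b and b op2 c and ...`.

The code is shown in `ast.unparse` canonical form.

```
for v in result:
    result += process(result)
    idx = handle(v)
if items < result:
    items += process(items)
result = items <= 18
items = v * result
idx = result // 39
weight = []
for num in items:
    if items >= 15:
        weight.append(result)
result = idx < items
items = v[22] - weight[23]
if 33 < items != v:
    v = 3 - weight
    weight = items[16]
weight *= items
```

Transformed code:
for v in result:
    result += process(result)
    idx = handle(v)
if items < result:
    items += process(items)
result = items <= 18
items = v * result
idx = result // 39
weight = [result for num in items if items >= 15]
result = idx < items
items = v[22] - weight[23]
if 33 < items and items != v:
    v = 3 - weight
    weight = items[16]
weight *= items

13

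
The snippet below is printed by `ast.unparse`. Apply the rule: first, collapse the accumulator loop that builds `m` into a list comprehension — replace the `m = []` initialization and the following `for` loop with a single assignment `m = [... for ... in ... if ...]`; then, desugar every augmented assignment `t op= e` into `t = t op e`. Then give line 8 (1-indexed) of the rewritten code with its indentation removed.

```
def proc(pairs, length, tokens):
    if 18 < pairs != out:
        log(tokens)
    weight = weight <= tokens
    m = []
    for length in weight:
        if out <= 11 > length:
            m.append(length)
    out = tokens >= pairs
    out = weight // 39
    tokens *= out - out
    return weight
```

tokens = tokens * (out - out)

Transformed code:
def proc(pairs, length, tokens):
    if 18 < pairs != out:
        log(tokens)
    weight = weight <= tokens
    m = [length for length in weight if out <= 11 > length]
    out = tokens >= pairs
    out = weight // 39
    tokens = tokens * (out - out)
    return weight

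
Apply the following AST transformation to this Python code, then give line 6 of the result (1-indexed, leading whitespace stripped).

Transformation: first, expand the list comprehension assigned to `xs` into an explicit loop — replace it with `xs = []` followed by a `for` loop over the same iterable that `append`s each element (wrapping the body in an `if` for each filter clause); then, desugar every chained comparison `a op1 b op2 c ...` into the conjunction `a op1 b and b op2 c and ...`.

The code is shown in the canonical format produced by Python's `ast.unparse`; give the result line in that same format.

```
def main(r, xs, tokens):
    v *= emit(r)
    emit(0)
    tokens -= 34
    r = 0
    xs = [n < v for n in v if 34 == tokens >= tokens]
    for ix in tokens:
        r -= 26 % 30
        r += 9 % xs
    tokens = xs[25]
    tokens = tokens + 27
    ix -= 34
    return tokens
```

xs = []

Transformed code:
def main(r, xs, tokens):
    v *= emit(r)
    emit(0)
    tokens -= 34
    r = 0
    xs = []
    for n in v:
        if 34 == tokens and tokens >= tokens:
            xs.append(n < v)
    for ix in tokens:
        r -= 26 % 30
        r += 9 % xs
    tokens = xs[25]
    tokens = tokens + 27
    ix -= 34
    return tokens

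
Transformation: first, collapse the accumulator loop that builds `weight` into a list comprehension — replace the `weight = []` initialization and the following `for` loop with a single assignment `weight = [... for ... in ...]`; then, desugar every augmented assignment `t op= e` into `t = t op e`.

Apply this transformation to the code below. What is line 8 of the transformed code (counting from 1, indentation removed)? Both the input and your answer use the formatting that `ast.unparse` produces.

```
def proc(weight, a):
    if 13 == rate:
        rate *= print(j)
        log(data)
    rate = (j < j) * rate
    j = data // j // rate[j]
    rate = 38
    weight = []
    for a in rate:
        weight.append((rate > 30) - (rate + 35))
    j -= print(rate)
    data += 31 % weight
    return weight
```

weight = [(rate > 30) - (rate + 35) for a in rate]

Transformed code:
def proc(weight, a):
    if 13 == rate:
        rate = rate * print(j)
        log(data)
    rate = (j < j) * rate
    j = data // j // rate[j]
    rate = 38
    weight = [(rate > 30) - (rate + 35) for a in rate]
    j = j - print(rate)
    data = data + 31 % weight
    return weight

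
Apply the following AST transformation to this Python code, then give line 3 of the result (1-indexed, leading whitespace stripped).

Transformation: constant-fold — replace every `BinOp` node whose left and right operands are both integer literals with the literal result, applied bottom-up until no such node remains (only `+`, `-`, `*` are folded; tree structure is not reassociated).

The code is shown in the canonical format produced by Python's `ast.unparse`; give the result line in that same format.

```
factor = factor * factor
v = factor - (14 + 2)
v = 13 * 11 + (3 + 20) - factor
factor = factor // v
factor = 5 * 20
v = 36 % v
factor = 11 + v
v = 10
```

Transformed code:
factor = factor * factor
v = factor - 16
v = 166 - factor
factor = factor // v
factor = 100
v = 36 % v
factor = 11 + v
v = 10

v = 166 - factor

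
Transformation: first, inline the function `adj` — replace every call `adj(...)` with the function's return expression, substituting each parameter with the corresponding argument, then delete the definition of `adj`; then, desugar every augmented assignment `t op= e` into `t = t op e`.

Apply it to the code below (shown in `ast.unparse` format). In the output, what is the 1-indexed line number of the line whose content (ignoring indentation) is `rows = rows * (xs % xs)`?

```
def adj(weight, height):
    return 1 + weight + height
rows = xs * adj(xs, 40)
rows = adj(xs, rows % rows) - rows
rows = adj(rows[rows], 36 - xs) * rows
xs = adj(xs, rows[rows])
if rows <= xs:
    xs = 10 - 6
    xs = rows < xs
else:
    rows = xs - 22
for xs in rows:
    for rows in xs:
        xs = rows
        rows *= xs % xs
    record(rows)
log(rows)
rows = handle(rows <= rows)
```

Transformed code:
rows = xs * (1 + xs + 40)
rows = 1 + xs + rows % rows - rows
rows = (1 + rows[rows] + (36 - xs)) * rows
xs = 1 + xs + rows[rows]
if rows <= xs:
    xs = 10 - 6
    xs = rows < xs
else:
    rows = xs - 22
for xs in rows:
    for rows in xs:
        xs = rows
        rows = rows * (xs % xs)
    record(rows)
log(rows)
rows = handle(rows <= rows)

13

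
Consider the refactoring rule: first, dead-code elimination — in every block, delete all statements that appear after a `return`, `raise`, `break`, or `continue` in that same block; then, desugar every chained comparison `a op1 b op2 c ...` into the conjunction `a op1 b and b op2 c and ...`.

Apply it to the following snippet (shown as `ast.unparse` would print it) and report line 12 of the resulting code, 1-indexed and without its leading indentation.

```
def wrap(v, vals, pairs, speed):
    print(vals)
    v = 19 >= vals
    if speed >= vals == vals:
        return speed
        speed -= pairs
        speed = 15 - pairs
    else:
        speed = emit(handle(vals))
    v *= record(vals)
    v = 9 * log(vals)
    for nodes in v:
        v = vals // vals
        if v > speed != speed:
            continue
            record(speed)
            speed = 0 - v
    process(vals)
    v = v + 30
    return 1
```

Transformed code:
def wrap(v, vals, pairs, speed):
    print(vals)
    v = 19 >= vals
    if speed >= vals and vals == vals:
        return speed
    else:
        speed = emit(handle(vals))
    v *= record(vals)
    v = 9 * log(vals)
    for nodes in v:
        v = vals // vals
        if v > speed and speed != speed:
            continue
    process(vals)
    v = v + 30
    return 1

if v > speed and speed != speed:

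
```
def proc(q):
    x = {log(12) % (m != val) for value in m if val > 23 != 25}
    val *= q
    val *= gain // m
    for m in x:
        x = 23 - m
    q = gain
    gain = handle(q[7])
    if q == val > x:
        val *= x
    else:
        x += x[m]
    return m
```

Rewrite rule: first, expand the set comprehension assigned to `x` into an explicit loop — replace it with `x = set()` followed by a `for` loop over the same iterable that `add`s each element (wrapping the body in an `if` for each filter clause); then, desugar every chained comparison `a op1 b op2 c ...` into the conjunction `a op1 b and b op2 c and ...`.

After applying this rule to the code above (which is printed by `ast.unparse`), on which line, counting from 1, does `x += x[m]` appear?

15

Transformed code:
def proc(q):
    x = set()
    for value in m:
        if val > 23 and 23 != 25:
            x.add(log(12) % (m != val))
    val *= q
    val *= gain // m
    for m in x:
        x = 23 - m
    q = gain
    gain = handle(q[7])
    if q == val and val > x:
        val *= x
    else:
        x += x[m]
    return m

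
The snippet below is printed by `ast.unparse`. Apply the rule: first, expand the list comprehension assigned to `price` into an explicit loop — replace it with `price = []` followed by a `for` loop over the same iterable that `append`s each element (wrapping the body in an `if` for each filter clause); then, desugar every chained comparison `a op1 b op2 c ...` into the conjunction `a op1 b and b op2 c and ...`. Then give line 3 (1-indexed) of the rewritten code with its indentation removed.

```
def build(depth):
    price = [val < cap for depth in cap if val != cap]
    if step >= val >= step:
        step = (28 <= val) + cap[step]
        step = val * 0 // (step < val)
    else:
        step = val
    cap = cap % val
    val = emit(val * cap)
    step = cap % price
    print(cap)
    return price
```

for depth in cap:

Transformed code:
def build(depth):
    price = []
    for depth in cap:
        if val != cap:
            price.append(val < cap)
    if step >= val and val >= step:
        step = (28 <= val) + cap[step]
        step = val * 0 // (step < val)
    else:
        step = val
    cap = cap % val
    val = emit(val * cap)
    step = cap % price
    print(cap)
    return price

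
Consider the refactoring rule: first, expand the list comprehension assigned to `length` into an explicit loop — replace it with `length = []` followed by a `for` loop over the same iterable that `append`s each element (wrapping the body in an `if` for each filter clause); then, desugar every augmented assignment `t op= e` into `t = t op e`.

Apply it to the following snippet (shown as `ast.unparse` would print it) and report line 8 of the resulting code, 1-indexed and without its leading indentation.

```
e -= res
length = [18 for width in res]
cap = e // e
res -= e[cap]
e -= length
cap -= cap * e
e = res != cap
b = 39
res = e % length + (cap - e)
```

Transformed code:
e = e - res
length = []
for width in res:
    length.append(18)
cap = e // e
res = res - e[cap]
e = e - length
cap = cap - cap * e
e = res != cap
b = 39
res = e % length + (cap - e)

cap = cap - cap * e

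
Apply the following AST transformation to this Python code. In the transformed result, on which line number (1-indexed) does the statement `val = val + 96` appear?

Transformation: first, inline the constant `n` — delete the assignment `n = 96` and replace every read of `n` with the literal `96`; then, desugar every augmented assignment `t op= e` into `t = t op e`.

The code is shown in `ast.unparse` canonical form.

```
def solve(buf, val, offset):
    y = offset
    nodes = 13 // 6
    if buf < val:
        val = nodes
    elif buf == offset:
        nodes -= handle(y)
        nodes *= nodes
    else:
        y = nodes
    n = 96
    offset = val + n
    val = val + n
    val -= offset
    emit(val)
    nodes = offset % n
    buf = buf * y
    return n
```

Transformed code:
def solve(buf, val, offset):
    y = offset
    nodes = 13 // 6
    if buf < val:
        val = nodes
    elif buf == offset:
        nodes = nodes - handle(y)
        nodes = nodes * nodes
    else:
        y = nodes
    offset = val + 96
    val = val + 96
    val = val - offset
    emit(val)
    nodes = offset % 96
    buf = buf * y
    return 96

12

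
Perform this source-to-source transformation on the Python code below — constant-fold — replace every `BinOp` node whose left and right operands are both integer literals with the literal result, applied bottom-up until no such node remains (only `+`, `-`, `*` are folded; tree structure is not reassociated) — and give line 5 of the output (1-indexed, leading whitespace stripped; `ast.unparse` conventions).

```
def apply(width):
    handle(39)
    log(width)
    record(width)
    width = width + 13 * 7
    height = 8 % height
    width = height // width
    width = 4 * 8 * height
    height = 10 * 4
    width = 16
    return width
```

width = width + 91

Transformed code:
def apply(width):
    handle(39)
    log(width)
    record(width)
    width = width + 91
    height = 8 % height
    width = height // width
    width = 32 * height
    height = 40
    width = 16
    return width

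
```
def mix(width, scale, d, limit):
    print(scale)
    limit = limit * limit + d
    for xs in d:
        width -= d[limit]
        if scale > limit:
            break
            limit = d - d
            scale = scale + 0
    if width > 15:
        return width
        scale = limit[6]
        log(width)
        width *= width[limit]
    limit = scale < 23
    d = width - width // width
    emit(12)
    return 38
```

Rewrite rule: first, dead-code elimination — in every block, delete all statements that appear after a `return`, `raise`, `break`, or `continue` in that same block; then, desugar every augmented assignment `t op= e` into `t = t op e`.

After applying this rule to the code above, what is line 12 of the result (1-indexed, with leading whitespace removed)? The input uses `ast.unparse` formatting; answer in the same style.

Transformed code:
def mix(width, scale, d, limit):
    print(scale)
    limit = limit * limit + d
    for xs in d:
        width = width - d[limit]
        if scale > limit:
            break
    if width > 15:
        return width
    limit = scale < 23
    d = width - width // width
    emit(12)
    return 38

emit(12)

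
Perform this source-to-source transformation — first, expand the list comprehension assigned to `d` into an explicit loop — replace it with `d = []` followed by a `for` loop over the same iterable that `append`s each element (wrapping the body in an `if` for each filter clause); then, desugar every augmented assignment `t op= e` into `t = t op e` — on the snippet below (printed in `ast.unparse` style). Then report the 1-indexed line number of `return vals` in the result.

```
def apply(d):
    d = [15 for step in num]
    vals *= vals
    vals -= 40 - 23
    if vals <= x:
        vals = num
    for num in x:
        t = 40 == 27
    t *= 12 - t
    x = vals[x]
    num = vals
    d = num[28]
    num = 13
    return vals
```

16

Transformed code:
def apply(d):
    d = []
    for step in num:
        d.append(15)
    vals = vals * vals
    vals = vals - (40 - 23)
    if vals <= x:
        vals = num
    for num in x:
        t = 40 == 27
    t = t * (12 - t)
    x = vals[x]
    num = vals
    d = num[28]
    num = 13
    return vals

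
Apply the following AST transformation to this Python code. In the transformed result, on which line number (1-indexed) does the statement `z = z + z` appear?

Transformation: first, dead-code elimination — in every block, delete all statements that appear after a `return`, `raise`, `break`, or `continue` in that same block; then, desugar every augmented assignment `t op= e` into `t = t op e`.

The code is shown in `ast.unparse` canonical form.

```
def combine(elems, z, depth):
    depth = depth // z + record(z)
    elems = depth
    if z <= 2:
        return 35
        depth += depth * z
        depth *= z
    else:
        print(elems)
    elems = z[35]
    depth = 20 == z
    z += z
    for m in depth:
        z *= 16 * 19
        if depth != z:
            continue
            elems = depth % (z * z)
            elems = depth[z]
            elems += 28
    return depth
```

10

Transformed code:
def combine(elems, z, depth):
    depth = depth // z + record(z)
    elems = depth
    if z <= 2:
        return 35
    else:
        print(elems)
    elems = z[35]
    depth = 20 == z
    z = z + z
    for m in depth:
        z = z * (16 * 19)
        if depth != z:
            continue
    return depth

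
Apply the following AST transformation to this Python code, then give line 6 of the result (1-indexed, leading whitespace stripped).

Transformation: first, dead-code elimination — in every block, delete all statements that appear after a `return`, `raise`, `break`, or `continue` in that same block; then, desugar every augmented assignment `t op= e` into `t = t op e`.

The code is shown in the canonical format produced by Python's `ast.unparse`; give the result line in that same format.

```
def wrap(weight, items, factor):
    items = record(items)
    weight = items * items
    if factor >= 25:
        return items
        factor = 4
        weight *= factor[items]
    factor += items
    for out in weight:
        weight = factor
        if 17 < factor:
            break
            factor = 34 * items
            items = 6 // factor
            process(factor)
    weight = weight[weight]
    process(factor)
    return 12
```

Transformed code:
def wrap(weight, items, factor):
    items = record(items)
    weight = items * items
    if factor >= 25:
        return items
    factor = factor + items
    for out in weight:
        weight = factor
        if 17 < factor:
            break
    weight = weight[weight]
    process(factor)
    return 12

factor = factor + items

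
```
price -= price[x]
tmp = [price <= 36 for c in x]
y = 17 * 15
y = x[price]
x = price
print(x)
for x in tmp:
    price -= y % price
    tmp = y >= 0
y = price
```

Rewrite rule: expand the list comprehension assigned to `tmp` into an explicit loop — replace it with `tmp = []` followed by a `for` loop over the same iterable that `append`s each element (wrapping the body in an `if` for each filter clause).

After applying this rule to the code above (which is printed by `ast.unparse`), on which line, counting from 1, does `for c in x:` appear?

Transformed code:
price -= price[x]
tmp = []
for c in x:
    tmp.append(price <= 36)
y = 17 * 15
y = x[price]
x = price
print(x)
for x in tmp:
    price -= y % price
    tmp = y >= 0
y = price

3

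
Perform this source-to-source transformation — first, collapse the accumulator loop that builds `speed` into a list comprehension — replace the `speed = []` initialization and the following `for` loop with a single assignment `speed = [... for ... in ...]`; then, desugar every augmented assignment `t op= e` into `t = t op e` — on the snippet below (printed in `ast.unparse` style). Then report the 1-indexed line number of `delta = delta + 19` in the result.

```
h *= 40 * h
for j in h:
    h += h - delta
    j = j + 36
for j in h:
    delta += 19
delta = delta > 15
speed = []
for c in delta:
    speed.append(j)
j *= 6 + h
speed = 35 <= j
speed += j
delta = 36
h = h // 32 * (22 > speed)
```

Transformed code:
h = h * (40 * h)
for j in h:
    h = h + (h - delta)
    j = j + 36
for j in h:
    delta = delta + 19
delta = delta > 15
speed = [j for c in delta]
j = j * (6 + h)
speed = 35 <= j
speed = speed + j
delta = 36
h = h // 32 * (22 > speed)

6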